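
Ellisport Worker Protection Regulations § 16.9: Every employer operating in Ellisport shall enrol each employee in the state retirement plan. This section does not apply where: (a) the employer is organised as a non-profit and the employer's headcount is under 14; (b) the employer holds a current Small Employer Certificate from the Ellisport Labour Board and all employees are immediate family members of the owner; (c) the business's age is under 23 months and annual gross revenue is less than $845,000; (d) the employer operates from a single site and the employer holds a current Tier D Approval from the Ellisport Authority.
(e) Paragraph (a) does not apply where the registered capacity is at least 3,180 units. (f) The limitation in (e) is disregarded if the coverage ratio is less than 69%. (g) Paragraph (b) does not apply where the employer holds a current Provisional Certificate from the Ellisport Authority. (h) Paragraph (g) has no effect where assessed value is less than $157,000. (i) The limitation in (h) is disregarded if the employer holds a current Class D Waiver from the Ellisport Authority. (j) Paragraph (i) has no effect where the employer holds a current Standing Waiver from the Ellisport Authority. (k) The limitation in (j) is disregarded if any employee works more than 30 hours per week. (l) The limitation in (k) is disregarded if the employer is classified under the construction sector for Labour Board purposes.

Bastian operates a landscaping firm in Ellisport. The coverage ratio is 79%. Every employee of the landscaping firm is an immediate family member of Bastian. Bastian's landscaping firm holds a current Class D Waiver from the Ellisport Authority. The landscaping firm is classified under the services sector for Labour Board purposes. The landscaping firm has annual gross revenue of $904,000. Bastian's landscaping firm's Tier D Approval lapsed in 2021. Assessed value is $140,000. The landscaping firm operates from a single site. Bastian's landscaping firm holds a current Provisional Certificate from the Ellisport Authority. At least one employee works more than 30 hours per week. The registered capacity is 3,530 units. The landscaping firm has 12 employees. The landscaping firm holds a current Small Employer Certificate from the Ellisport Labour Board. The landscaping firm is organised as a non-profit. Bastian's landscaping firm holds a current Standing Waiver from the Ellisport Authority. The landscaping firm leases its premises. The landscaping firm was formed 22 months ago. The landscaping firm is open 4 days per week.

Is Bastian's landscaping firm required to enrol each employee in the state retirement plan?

Exception (a)'s conditions are all satisfied: the employer is a non-profit; the employer's headcount is 12, under the 14 limit. But: (e) is triggered — the registered capacity is 3,530 units, meeting the 3,180 units threshold. (f) does not operate here (the coverage ratio is 79%, not less than 69%), so (e) stands. So (a) is unavailable.
Exception (b) is satisfied on its face — a current Small Employer Certificate is held; every employee is an immediate family member. But applying paragraphs (g)–(l): (g) operates against (b): a current Provisional Certificate is held. (h) operates (assessed value is $140,000, less than the $157,000 limit), but is itself disapplied by (i): (i) operates against (h): a current Class D Waiver is held. (j) would limit (i) — a current Standing Waiver is held — but (k) sets (j) aside: (k) operates — at least one employee exceeds 30 hours/week. (l), which would lift (k), is inapplicable — the landscaping firm is classified under the services sector. (b) is therefore removed.
Exception (c) requires that annual gross revenue is less than $845,000; but annual gross revenue is $904,000, not less than $845,000, so (c) is unavailable.
Exception (d) does not apply: the Tier D Approval is not current.
No exception applies. The general rule governs.

Yes — Bastian's landscaping firm must enrol each employee in the state retirement plan.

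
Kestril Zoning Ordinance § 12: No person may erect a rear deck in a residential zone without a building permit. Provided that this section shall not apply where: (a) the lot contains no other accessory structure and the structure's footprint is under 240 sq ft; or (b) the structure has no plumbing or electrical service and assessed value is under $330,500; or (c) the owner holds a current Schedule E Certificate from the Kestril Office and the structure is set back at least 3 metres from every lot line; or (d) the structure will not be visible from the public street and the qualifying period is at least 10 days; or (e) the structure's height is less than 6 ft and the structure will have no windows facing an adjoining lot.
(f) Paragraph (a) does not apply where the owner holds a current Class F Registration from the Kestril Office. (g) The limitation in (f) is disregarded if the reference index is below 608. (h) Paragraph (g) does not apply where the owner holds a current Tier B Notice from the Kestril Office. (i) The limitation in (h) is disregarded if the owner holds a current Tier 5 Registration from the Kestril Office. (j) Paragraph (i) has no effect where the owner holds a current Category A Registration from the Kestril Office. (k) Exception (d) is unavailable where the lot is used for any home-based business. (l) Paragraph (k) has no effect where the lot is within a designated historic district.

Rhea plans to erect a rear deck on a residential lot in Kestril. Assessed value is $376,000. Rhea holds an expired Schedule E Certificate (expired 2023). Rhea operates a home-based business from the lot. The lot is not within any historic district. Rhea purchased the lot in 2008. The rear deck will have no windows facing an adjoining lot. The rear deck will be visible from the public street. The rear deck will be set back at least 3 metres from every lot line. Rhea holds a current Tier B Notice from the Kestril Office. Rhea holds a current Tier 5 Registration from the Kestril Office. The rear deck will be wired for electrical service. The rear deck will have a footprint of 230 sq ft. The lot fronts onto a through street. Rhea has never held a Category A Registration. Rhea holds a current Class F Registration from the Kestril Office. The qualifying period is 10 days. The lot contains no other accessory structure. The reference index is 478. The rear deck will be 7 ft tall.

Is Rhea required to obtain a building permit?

No — exception (a) applies; Rhea does not need a building permit.

Exception (a) is satisfied on its face — the lot has no other accessory structure; the structure's footprint is 230 sq ft, under the 240 sq ft limit. Under paragraphs (f)–(j): (f) operates (a current Class F Registration is held), but is overridden by (g): (g) is engaged — the reference index is 478, below the 608 limit. (h) is engaged (a current Tier B Notice is held), but is set aside by (i): (i) applies — a current Tier 5 Registration is held. (j) is not engaged (there is no Category A Registration in force), so (i) stands. (a) remains available.
Exception (b) fails — electrical service is planned.
Exception (c) requires that the owner holds a current Schedule E Certificate from the Kestril Office; but there is no Schedule E Certificate in force, so (c) is unavailable.
Exception (d) fails — the structure will be visible from the street.
Exception (e) fails — the structure's height is 7 ft, not less than 6 ft.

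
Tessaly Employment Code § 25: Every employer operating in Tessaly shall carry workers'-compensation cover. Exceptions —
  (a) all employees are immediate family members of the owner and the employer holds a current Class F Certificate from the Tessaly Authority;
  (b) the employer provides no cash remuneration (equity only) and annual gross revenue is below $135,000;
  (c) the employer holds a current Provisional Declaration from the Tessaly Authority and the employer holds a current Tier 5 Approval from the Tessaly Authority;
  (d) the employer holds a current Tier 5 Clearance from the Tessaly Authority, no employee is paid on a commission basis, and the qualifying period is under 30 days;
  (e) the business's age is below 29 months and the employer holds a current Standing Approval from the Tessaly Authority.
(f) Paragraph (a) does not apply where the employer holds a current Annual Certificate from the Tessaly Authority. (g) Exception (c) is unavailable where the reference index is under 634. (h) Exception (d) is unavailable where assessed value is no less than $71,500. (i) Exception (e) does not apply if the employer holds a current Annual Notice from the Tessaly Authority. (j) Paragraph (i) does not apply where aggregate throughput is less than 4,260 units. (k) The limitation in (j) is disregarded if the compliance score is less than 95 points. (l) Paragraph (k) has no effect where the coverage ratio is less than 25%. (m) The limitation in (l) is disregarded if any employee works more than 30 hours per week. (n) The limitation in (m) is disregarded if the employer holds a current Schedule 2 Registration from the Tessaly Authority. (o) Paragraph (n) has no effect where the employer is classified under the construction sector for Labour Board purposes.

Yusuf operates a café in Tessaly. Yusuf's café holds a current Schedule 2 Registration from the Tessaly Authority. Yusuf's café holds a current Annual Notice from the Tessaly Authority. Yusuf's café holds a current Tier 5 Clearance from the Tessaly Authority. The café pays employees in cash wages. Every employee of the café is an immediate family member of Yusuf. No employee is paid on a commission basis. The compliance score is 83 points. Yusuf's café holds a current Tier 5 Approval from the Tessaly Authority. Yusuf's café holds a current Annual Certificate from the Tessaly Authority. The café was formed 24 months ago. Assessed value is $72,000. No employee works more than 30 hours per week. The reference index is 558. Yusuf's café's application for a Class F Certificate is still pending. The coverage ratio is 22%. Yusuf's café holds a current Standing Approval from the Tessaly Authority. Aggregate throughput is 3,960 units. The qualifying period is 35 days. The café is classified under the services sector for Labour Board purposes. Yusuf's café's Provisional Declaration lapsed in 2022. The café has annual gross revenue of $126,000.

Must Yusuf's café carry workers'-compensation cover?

Exception (a) fails — the Class F Certificate is not current.
Exception (b) requires that the employer provides no cash remuneration (equity only); but employees are paid cash wages, so (b) is unavailable.
Exception (c) fails — the Provisional Declaration is not current.
Exception (d) fails — the qualifying period is 35 days, not under 30 days.
Exception (e) is satisfied on its face — the business's age is 24 months, below the 29 months limit; a current Standing Approval is held. As to paragraphs (i)–(o): (i) would limit (e) — a current Annual Notice is held — but (j) sets (i) aside: (j) operates — aggregate throughput is 3,960 units, less than the 4,260 units limit. (k) operates (the compliance score is 83 points, less than the 95 points limit), but yields to (l): (l) operates against (k): the coverage ratio is 22%, less than the 25% limit. (m), which would lift (l), is not engaged — no employee exceeds 30 hours/week. Exception (e) stands.

No — exception (e) applies; Yusuf's café is not required to carry workers'-compensation cover.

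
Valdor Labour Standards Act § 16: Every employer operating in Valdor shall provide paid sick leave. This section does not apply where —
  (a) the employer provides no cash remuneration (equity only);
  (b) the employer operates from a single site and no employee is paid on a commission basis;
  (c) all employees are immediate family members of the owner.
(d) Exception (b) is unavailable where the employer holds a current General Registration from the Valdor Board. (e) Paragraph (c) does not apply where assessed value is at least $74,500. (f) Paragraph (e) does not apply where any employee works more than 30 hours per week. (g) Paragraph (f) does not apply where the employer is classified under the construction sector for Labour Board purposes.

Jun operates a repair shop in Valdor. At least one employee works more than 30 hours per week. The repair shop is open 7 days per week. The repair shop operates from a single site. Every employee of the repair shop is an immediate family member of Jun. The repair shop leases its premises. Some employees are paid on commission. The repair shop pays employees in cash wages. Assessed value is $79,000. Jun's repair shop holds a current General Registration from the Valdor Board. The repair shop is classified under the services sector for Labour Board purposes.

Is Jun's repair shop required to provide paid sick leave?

Exception (a) does not apply: employees are paid cash wages.
Exception (b) requires that no employee is paid on a commission basis; but some employees are paid on commission, so (b) is unavailable.
Exception (c): every employee is an immediate family member — every condition holds. As to paragraphs (e)–(g): (e) is triggered (assessed value is $79,000, meeting the $74,500 threshold), but is itself disapplied by (f): (f) operates against (e): at least one employee exceeds 30 hours/week. (g) is not triggered (the repair shop is classified under the services sector), so (f) stands. (c) remains available.

No — exception (c) applies; Jun's repair shop is not required to provide paid sick leave.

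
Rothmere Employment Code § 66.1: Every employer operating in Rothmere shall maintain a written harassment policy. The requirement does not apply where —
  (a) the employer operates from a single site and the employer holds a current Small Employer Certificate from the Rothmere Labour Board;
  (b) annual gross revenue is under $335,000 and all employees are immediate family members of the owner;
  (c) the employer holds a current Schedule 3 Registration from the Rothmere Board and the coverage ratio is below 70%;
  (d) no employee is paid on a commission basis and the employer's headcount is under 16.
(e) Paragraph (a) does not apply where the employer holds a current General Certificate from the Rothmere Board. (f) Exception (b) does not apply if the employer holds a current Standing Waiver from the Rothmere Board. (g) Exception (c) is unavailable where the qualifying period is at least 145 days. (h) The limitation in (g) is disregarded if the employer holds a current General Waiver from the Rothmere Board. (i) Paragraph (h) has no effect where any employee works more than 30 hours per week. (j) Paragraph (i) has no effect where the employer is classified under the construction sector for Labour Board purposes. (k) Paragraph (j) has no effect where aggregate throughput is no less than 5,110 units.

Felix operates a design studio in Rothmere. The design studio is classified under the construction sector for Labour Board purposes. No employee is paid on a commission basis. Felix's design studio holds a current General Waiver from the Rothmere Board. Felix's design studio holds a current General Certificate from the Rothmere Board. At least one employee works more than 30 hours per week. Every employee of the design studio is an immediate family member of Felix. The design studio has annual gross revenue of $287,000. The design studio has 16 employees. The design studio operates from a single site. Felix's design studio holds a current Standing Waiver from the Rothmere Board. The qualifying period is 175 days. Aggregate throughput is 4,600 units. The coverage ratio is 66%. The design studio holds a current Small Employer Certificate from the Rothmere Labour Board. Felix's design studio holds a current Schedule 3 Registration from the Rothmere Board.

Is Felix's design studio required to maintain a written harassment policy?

Exception (a): the employer operates from a single site; a current Small Employer Certificate is held — every condition holds. But: (e) is triggered — a current General Certificate is held. Exception (a) does not apply.
All of (b)'s requirements are met (annual gross revenue is $287,000, under the $335,000 limit; every employee is an immediate family member). However, paragraph (f) must be considered: (f) operates against (b): a current Standing Waiver is held. (b) is therefore removed.
Exception (c): a current Schedule 3 Registration is held; the coverage ratio is 66%, below the 70% limit — every condition holds. Under paragraphs (g)–(k): (g) is triggered (the qualifying period is 175 days, meeting the 145 days threshold), but is itself disapplied by (h): (h) operates — a current General Waiver is held. (i) would limit (h) — at least one employee exceeds 30 hours/week — but (j) sets (i) aside: (j) operates against (i): the design studio is classified under the construction sector. (k) does not operate here (aggregate throughput is 4,600 units, short of 5,110 units), so (j) stands. (c) remains available.
Exception (d) fails — the employer's headcount is 16, not under 16.

No — exception (c) applies; Felix's design studio is not required to maintain a written harassment policy.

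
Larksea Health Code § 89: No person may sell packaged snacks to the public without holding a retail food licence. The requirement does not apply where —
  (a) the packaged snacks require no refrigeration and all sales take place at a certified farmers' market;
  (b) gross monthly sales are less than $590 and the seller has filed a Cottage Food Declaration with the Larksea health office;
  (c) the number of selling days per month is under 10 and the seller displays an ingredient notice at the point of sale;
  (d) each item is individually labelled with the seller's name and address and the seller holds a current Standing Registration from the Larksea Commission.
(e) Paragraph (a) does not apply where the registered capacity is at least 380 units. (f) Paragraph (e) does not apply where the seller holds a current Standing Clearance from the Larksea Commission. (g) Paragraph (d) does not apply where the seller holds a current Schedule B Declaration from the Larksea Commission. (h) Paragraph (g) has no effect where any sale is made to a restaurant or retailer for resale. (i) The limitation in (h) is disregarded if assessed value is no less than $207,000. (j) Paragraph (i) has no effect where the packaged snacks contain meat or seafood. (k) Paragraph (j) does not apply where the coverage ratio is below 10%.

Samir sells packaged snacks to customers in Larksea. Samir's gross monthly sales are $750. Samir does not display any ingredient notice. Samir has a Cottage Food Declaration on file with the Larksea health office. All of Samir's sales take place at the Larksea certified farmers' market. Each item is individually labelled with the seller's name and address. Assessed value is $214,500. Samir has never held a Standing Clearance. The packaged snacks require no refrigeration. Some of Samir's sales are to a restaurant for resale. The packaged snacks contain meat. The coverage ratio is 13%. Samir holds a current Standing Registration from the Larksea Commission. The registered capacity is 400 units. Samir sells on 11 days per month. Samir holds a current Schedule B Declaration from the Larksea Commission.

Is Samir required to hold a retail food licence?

Exception (a)'s conditions are all satisfied: the packaged snacks are shelf-stable; all sales are at a certified farmers' market. But: (e) operates against (a): the registered capacity is 400 units, meeting the 380 units threshold. (f), which would lift (e), is not triggered — no current Standing Clearance is held. So (a) is unavailable.
Exception (b) requires that gross monthly sales are less than $590; but gross monthly sales are $750, not less than $590, so (b) is unavailable.
Exception (c) does not apply: the number of selling days per month is 11, not under 10.
All of (d)'s requirements are met (items are individually labelled; a current Standing Registration is held). Considering the limiting provisions: (g) applies (a current Schedule B Declaration is held), but is displaced by (h): (h) is engaged — some sales are to a restaurant for resale. (i) would limit (h) — assessed value is $214,500, meeting the $207,000 threshold — but (j) sets (i) aside: (j) operates against (i): the packaged snacks contain meat. (k) is inapplicable (the coverage ratio is 13%, not below 10%), so (j) stands. Exception (d) stands.

No — exception (d) applies; Samir is not required to hold a retail food licence.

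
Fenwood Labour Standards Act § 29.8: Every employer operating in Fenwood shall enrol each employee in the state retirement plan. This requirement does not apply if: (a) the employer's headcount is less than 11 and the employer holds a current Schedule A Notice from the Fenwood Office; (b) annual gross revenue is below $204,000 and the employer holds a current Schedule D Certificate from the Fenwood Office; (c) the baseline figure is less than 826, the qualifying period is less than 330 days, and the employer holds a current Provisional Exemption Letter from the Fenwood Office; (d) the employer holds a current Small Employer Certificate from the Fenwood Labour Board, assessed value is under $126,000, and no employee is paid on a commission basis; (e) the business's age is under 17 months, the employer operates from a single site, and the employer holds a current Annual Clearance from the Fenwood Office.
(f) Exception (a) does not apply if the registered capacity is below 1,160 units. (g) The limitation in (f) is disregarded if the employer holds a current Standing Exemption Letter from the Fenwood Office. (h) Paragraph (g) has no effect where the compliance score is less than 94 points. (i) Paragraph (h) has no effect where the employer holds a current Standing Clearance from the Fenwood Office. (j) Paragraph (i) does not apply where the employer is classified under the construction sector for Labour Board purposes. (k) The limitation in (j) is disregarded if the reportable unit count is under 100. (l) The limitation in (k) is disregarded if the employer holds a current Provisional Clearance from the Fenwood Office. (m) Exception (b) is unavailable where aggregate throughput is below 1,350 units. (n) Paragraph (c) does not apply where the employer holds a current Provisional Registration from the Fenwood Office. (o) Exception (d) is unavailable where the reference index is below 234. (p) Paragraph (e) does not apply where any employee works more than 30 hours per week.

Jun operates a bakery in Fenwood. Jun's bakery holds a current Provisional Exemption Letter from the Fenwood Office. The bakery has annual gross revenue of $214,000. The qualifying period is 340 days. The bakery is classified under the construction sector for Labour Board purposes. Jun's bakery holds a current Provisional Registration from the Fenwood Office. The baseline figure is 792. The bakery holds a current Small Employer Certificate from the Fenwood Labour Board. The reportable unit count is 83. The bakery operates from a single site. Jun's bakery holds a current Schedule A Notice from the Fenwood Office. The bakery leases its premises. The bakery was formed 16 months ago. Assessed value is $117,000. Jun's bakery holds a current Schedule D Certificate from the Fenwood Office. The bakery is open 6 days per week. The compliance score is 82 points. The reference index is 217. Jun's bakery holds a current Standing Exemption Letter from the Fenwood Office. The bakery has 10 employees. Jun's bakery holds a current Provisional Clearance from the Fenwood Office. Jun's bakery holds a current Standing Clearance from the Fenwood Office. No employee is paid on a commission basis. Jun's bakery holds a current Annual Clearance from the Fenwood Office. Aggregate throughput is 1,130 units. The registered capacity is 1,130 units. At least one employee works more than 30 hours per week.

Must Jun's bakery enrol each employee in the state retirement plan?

Yes — Jun's bakery must enrol each employee in the state retirement plan.

Exception (a): the employer's headcount is 10, less than the 11 limit; a current Schedule A Notice is held — every condition holds. However, paragraphs (f)–(l) must be considered: (f) is engaged — the registered capacity is 1,130 units, below the 1,160 units limit. (g) operates (a current Standing Exemption Letter is held), but is overridden by (h): (h) operates — the compliance score is 82 points, less than the 94 points limit. (i) is triggered (a current Standing Clearance is held), but is set aside by (j): (j) operates against (i): the bakery is classified under the construction sector. (k) applies (the reportable unit count is 83, under the 100 limit), but is overridden by (l): (l) operates against (k): a current Provisional Clearance is held. (a) is therefore removed.
Exception (b) fails — annual gross revenue is $214,000, not below $204,000.
Exception (c) fails — the qualifying period is 340 days, not less than 330 days.
Exception (d) is satisfied on its face — a current Small Employer Certificate is held; assessed value is $117,000, under the $126,000 limit; no employee is paid on commission. But applying paragraph (o): (o) is triggered — the reference index is 217, below the 234 limit. Exception (d) does not apply.
All of (e)'s requirements are met (the business's age is 16 months, under the 17 months limit; the employer operates from a single site; a current Annual Clearance is held). But applying paragraph (p): (p) is engaged — at least one employee exceeds 30 hours/week. Exception (e) does not apply.
No exception applies. The general rule governs.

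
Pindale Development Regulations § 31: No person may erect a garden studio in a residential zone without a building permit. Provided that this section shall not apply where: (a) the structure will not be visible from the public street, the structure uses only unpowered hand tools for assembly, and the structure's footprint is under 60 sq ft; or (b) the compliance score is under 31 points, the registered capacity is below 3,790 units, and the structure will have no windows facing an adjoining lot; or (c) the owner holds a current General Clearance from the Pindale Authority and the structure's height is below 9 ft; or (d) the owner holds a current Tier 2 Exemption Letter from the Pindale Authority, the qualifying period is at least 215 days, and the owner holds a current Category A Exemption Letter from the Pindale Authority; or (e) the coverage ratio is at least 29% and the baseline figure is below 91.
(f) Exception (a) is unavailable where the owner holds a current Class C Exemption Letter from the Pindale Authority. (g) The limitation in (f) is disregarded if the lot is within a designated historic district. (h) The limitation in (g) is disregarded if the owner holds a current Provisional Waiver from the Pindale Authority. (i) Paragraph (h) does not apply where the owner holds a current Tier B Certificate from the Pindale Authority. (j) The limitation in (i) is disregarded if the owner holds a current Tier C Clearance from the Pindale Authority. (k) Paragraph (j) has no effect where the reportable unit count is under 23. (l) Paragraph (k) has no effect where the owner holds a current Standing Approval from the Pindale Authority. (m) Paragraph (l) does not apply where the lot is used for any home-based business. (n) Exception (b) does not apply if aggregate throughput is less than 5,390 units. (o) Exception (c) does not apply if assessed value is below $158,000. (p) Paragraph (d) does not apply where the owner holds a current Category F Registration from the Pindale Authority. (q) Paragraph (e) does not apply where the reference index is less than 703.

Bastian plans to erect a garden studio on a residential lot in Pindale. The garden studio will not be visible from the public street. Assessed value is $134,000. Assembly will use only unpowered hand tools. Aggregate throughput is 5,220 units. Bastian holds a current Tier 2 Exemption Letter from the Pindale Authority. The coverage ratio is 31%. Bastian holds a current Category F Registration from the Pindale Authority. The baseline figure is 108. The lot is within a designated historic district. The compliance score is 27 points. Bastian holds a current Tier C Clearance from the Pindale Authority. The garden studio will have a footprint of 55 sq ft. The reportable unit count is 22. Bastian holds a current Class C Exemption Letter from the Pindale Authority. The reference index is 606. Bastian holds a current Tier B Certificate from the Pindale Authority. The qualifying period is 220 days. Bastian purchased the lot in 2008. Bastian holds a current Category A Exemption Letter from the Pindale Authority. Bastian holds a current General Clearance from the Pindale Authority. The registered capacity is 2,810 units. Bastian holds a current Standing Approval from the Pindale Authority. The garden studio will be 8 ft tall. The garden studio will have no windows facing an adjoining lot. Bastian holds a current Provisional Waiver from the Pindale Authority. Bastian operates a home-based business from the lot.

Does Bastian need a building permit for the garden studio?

Exception (a) is satisfied on its face — the structure will not be visible from the street; assembly uses only hand tools; the structure's footprint is 55 sq ft, under the 60 sq ft limit. Considering the limiting provisions: (f) operates (a current Class C Exemption Letter is held), but is itself disapplied by (g): (g) operates against (f): the lot is in a historic district. (h) would limit (g) — a current Provisional Waiver is held — but (i) sets (h) aside: (i) operates against (h): a current Tier B Certificate is held. (j) would limit (i) — a current Tier C Clearance is held — but (k) sets (j) aside: (k) is triggered — the reportable unit count is 22, under the 23 limit. (l) would limit (k) — a current Standing Approval is held — but (m) sets (l) aside: (m) operates against (l): a home-based business operates on the lot. Exception (a) stands.
Exception (b): the compliance score is 27 points, under the 31 points limit; the registered capacity is 2,810 units, below the 3,790 units limit; no windows face an adjoining lot — every condition holds. But: (n) operates — aggregate throughput is 5,220 units, less than the 5,390 units limit. Exception (b) does not apply.
Exception (c): a current General Clearance is held; the structure's height is 8 ft, below the 9 ft limit — every condition holds. Turning to paragraph (o): (o) operates against (c): assessed value is $134,000, below the $158,000 limit. So (c) is unavailable.
Exception (d): a current Tier 2 Exemption Letter is held; the qualifying period is 220 days, meeting the 215 days threshold; a current Category A Exemption Letter is held — every condition holds. But: (p) operates against (d): a current Category F Registration is held. So (d) is unavailable.
Exception (e) does not apply: the baseline figure is 108, not below 91.

No — exception (a) applies; Bastian does not need a building permit.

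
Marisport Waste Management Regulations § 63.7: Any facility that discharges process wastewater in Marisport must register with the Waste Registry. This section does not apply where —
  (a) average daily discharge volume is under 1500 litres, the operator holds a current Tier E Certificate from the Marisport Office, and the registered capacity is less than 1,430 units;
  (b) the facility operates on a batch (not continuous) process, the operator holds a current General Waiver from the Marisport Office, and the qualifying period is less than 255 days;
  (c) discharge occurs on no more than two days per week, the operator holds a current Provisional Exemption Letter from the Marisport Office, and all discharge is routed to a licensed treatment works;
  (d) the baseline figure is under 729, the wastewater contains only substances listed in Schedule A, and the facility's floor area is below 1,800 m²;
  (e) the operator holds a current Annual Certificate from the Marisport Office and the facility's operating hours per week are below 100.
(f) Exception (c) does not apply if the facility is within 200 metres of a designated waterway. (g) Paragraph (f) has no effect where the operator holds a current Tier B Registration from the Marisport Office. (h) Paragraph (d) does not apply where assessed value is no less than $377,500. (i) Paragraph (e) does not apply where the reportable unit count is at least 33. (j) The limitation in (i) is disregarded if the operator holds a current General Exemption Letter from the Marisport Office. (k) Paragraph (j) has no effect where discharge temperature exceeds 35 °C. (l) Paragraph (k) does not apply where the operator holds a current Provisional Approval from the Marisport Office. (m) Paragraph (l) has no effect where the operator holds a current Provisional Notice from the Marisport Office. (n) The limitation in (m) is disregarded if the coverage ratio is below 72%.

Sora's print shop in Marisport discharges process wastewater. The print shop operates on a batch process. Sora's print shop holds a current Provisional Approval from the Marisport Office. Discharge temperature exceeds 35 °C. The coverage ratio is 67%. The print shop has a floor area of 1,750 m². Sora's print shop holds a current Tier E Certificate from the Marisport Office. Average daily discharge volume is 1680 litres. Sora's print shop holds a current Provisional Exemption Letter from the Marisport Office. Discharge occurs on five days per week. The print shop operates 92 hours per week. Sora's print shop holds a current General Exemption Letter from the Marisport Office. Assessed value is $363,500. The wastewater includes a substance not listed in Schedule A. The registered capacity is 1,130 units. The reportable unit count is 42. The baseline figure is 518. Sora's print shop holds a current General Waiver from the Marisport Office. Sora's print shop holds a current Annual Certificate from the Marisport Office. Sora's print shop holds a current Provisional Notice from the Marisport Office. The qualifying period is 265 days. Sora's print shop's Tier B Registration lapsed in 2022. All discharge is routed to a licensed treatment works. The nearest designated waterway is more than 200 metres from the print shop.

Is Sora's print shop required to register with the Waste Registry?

No — exception (e) applies; Sora's print shop is not required to register with the Waste Registry.

Exception (a) fails — average daily discharge volume is 1680 litres, not under 1500 litres.
Exception (b) does not apply: the qualifying period is 265 days, not less than 255 days.
Exception (c) fails — discharge occurs on five days per week.
Exception (d) does not apply: the wastewater includes a non-Schedule-A substance.
All of (e)'s requirements are met (a current Annual Certificate is held; the facility's operating hours per week are 92, below the 100 limit). Considering the limiting provisions: (i) would limit (e) — the reportable unit count is 42, meeting the 33 threshold — but (j) sets (i) aside: (j) applies — a current General Exemption Letter is held. (k) operates (discharge temperature exceeds 35 °C), but is displaced by (l): (l) operates — a current Provisional Approval is held. (m) would limit (l) — a current Provisional Notice is held — but (n) sets (m) aside: (n) operates against (m): the coverage ratio is 67%, below the 72% limit. So (e) applies.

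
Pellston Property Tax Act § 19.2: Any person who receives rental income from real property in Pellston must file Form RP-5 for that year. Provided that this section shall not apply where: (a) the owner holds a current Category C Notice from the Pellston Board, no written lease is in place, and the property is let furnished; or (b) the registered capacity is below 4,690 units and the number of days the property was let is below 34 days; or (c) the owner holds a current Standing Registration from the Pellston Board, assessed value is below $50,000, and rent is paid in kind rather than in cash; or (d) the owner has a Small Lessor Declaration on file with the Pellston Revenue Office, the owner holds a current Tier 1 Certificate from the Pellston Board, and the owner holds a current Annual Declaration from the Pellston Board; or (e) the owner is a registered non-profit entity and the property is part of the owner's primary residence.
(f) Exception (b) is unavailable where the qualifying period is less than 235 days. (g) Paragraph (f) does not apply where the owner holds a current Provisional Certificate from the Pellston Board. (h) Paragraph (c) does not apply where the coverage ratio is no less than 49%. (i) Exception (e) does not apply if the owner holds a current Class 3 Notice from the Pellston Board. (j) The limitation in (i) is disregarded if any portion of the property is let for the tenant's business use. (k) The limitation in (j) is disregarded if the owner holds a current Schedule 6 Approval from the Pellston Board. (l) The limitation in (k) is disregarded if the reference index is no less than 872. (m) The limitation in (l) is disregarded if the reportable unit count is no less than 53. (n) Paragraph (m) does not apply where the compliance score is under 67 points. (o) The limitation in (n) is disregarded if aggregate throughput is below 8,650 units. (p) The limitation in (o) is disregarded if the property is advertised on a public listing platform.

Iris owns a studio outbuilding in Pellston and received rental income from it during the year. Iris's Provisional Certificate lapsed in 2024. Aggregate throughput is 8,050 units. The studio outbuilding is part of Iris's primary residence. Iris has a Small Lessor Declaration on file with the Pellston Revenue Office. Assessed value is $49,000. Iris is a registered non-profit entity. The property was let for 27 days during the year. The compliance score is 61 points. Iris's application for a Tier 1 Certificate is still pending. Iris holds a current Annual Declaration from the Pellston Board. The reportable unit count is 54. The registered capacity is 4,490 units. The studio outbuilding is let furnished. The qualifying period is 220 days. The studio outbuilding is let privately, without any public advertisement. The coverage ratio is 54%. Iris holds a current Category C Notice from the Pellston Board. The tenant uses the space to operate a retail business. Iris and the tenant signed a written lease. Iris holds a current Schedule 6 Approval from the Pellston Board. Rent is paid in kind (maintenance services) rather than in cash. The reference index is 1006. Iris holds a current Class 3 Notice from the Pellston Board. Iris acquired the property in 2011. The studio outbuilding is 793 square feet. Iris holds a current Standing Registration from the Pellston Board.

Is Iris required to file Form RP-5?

Exception (a) requires that no written lease is in place; but a written lease is in place, so (a) is unavailable.
Exception (b)'s conditions are all satisfied: the registered capacity is 4,490 units, below the 4,690 units limit; the number of days the property was let is 27 days, below the 34 days limit. Turning to paragraphs (f)–(g): (f) operates against (b): the qualifying period is 220 days, less than the 235 days limit. (g), which would lift (f), is inapplicable — the Provisional Certificate is not current. (b) is therefore removed.
Exception (c): a current Standing Registration is held; assessed value is $49,000, below the $50,000 limit; rent is paid in kind — every condition holds. However, paragraph (h) must be considered: (h) operates — the coverage ratio is 54%, meeting the 49% threshold. Exception (c) does not apply.
Exception (d) requires that the owner holds a current Tier 1 Certificate from the Pellston Board; but no current Tier 1 Certificate is held, so (d) is unavailable.
Exception (e): Iris is a registered non-profit; the studio outbuilding is part of the primary residence — every condition holds. But applying paragraphs (i)–(p): (i) applies — a current Class 3 Notice is held. (j) would limit (i) — the space is let for business use — but (k) sets (j) aside: (k) operates — a current Schedule 6 Approval is held. (l) would limit (k) — the reference index is 1,006, meeting the 872 threshold — but (m) sets (l) aside: (m) operates — the reportable unit count is 54, meeting the 53 threshold. (n) is triggered (the compliance score is 61 points, under the 67 points limit), but is overridden by (o): (o) operates against (n): aggregate throughput is 8,050 units, below the 8,650 units limit. (p) is not engaged (the property is let privately without advertisement), so (o) stands. (e) is therefore removed.
No exception displaces § 19.2.

Yes — Iris must file Form RP-5.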